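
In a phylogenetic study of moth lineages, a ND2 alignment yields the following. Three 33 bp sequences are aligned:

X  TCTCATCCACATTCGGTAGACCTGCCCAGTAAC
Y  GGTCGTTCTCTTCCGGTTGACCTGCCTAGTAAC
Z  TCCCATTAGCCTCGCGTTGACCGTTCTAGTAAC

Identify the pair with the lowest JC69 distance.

X–Y: 9/33 differ, p = 0.273, d = 0.339.
X–Z: 13/33 differ, p = 0.394, d = 0.559.
Y–Z: 12/33 differ, p = 0.364, d = 0.497.
The smallest distance is between X and Y.

X and Y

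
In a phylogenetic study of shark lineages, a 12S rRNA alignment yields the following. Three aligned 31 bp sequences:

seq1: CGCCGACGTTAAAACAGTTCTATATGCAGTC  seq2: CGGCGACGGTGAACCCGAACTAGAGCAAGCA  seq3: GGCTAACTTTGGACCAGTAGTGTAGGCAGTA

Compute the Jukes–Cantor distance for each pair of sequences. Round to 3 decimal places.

seq1–seq2: 13/31 sites differ → p ≈ 0.419355, d = −0.75 ln(1 − 0.55914) = 0.614271 ≈ 0.614.
seq1–seq3: 12/31 sites differ → p ≈ 0.387097, d = −0.75 ln(1 − 0.516129) = 0.544453 ≈ 0.544.
seq2–seq3: 15/31 sites differ → p ≈ 0.483871, d = −0.75 ln(1 − 0.645161) = 0.777068 ≈ 0.777.

d(seq1,seq2) = 0.614, d(seq1,seq3) = 0.544, d(seq2,seq3) = 0.777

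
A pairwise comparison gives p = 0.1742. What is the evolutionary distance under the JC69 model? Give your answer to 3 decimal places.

d = −(3/4) ln(1 − 4p/3) = −0.75 ln(1 − 0.232267) = −0.75 ln(0.767733)
  = −0.75 × (-0.264313) = 0.198235 substitutions/site.

0.198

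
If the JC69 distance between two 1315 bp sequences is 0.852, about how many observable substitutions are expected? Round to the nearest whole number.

670

Invert JC69: p = (3/4)(1 − e^(−4d/3)) = 0.75 × (1 − e^(-1.136)) = 0.75 × (1 − 0.321101) = 0.509174.
Expected differing sites = pL ≈ 0.509174 × 1315 = 669.56381 ≈ 670.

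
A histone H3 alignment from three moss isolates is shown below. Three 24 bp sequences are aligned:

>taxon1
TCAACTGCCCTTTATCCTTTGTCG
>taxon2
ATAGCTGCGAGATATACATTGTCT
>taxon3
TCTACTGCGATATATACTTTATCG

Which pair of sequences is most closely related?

taxon1 and taxon3

taxon1–taxon2: 10/24 differ, p = 0.417, d = 0.608.
taxon1–taxon3: 6/24 differ, p = 0.250, d = 0.304.
taxon2–taxon3: 8/24 differ, p = 0.333, d = 0.441.
The smallest distance is between taxon1 and taxon3.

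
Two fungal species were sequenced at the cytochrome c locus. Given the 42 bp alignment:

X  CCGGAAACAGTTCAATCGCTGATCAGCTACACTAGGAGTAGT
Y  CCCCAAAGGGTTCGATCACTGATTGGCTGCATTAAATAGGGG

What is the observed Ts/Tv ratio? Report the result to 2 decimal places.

Transitions are A↔G and C↔T; transversions are all other mismatches.
Transitions: 11. Transversions: 6.
R = 11/6 = 1.833333… ≈ 1.83 (to 2 d.p.).

1.83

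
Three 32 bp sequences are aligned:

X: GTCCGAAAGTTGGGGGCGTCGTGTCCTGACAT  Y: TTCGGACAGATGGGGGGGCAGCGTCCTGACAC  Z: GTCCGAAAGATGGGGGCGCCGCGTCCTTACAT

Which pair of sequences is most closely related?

X and Z

X–Y: 9/32 differ, p = 0.281, d = 0.353.
X–Z: 4/32 differ, p = 0.125, d = 0.137.
Y–Z: 7/32 differ, p = 0.219, d = 0.259.
The smallest distance is between X and Z.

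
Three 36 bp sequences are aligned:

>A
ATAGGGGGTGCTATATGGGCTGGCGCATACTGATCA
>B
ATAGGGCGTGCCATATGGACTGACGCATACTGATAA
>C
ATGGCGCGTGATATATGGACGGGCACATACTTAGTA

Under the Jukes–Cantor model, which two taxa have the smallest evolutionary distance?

A and B

A–B: 5/36 differ, p = 0.139, d = 0.154.
A–C: 10/36 differ, p = 0.278, d = 0.347.
B–C: 10/36 differ, p = 0.278, d = 0.347.
The smallest distance is between A and B.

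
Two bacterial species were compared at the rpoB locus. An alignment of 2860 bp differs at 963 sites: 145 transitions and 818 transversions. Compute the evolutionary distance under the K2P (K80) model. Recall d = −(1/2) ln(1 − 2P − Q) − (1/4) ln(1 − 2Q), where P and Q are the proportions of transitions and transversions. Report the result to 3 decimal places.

P = 145/2860 ≈ 0.050699 and Q = 818/2860 ≈ 0.286014.
Under the Kimura two-parameter model, d = −½ ln(1 − 2P − Q) − ¼ ln(1 − 2Q).
1 − 2P − Q = 0.612588, giving −½ ln(0.612588) = 0.245031.
1 − 2Q = 0.427972, giving −¼ ln(0.427972) = 0.212174.
d = 0.245031 + 0.212174 = 0.457205.

0.457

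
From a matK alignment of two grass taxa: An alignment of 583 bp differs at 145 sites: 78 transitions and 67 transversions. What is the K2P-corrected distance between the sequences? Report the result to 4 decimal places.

0.3063

P = 78/583 ≈ 0.133791 and Q = 67/583 ≈ 0.114923.
Under the Kimura two-parameter model, d = −½ ln(1 − 2P − Q) − ¼ ln(1 − 2Q).
1 − 2P − Q = 0.617495, giving −½ ln(0.617495) = 0.241042.
1 − 2Q = 0.770154, giving −¼ ln(0.770154) = 0.065291.
d = 0.241042 + 0.065291 = 0.306333.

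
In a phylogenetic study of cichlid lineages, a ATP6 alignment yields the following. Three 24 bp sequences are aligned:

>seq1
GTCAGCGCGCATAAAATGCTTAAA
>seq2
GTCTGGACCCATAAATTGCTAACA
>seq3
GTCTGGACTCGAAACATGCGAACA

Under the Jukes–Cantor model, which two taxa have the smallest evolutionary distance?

seq2 and seq3

seq1–seq2: 7/24 differ, p = 0.292, d = 0.369.
seq1–seq3: 10/24 differ, p = 0.417, d = 0.608.
seq2–seq3: 6/24 differ, p = 0.250, d = 0.304.
The smallest distance is between seq2 and seq3.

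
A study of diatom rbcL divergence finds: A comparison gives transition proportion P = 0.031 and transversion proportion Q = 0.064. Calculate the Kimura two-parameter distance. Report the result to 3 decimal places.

0.102

Under the Kimura two-parameter model, d = −½ ln(1 − 2P − Q) − ¼ ln(1 − 2Q).
1 − 2P − Q = 0.874, giving −½ ln(0.874) = 0.067337.
1 − 2Q = 0.872, giving −¼ ln(0.872) = 0.034241.
d = 0.067337 + 0.034241 = 0.101578.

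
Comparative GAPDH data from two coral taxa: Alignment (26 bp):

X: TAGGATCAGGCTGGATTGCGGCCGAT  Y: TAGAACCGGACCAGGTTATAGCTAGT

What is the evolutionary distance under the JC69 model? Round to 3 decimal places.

The sequences differ at 13 of 26 sites, so p = 13/26 = 0.5.
d = −(3/4) ln(1 − 4p/3) = −0.75 ln(1 − 0.666667) = −0.75 ln(0.333333)
  = −0.75 × (-1.098613) = 0.823960 substitutions/site.

0.824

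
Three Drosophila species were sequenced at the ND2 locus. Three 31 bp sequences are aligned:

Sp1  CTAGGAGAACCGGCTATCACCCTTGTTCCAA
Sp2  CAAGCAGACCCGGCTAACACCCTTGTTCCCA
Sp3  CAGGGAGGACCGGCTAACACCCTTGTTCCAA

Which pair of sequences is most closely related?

Sp1–Sp2: 5/31 differ, p = 0.161, d = 0.182.
Sp1–Sp3: 4/31 differ, p = 0.129, d = 0.142.
Sp2–Sp3: 5/31 differ, p = 0.161, d = 0.182.
The smallest distance is between Sp1 and Sp3.

Sp1 and Sp3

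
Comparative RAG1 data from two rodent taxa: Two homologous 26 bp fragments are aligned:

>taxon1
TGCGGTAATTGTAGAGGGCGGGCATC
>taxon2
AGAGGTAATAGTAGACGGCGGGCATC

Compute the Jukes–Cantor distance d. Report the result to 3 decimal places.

The sequences differ at 4 of 26 sites (1, 3, 10, 16), so p = 4/26 ≈ 0.153846.
d = −(3/4) ln(1 − 4p/3) = −0.75 ln(1 − 0.205128) = −0.75 ln(0.794872)
  = −0.75 × (-0.229574) = 0.172181 substitutions/site.

0.172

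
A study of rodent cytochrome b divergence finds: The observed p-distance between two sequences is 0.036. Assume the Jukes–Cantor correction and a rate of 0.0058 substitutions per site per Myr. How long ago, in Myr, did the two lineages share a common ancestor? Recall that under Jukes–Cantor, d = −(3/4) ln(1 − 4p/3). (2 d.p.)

d = −(3/4) ln(1 − 4p/3) = −0.75 ln(1 − 0.048) = −0.75 ln(0.952)
  = −0.75 × (-0.049190) = 0.036893 substitutions/site.
Under a molecular clock d = 2μt, so t = d/(2μ) = 0.036893 / (2 × 0.0058) = 3.18 Myr.

3.18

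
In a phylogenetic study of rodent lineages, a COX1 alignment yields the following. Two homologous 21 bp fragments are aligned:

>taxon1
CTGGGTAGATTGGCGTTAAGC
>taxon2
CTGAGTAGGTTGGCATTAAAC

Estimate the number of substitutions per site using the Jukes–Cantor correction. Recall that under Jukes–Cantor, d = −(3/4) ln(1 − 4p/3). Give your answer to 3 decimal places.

0.220

The sequences differ at 4 of 21 sites (4, 9, 15, 20), so p = 4/21 ≈ 0.190476.
d = −(3/4) ln(1 − 4p/3) = −0.75 ln(1 − 0.253968) = −0.75 ln(0.746032)
  = −0.75 × (-0.292987) = 0.219740 substitutions/site.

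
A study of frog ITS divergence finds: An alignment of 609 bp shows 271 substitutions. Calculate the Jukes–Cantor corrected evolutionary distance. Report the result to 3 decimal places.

p = 271/609 ≈ 0.444992.
d = −(3/4) ln(1 − 4p/3) = −0.75 ln(1 − 0.593323) = −0.75 ln(0.406677)
  = −0.75 × (-0.899736) = 0.674802 substitutions/site.

0.675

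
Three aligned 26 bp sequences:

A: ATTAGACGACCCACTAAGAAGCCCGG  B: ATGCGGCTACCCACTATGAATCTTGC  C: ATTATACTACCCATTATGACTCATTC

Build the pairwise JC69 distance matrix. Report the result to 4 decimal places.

A–B: 9/26 sites differ → p ≈ 0.346154, d = −0.75 ln(1 − 0.461539) = 0.464280 ≈ 0.4643.
A–C: 10/26 sites differ → p ≈ 0.384615, d = −0.75 ln(1 − 0.51282) = 0.539341 ≈ 0.5393.
B–C: 8/26 sites differ → p ≈ 0.307692, d = −0.75 ln(1 − 0.410256) = 0.396050 ≈ 0.3961.

d(A,B) = 0.4643, d(A,C) = 0.5393, d(B,C) = 0.3961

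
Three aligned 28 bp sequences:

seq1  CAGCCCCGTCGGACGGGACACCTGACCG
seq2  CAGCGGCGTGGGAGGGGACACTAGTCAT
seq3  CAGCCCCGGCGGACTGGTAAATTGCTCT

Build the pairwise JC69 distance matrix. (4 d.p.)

d(seq1,seq2) = 0.4197, d(seq1,seq3) = 0.4197, d(seq2,seq3) = 0.7238

seq1–seq2: 9/28 sites differ → p ≈ 0.321429, d = −0.75 ln(1 − 0.428572) = 0.419713 ≈ 0.4197.
seq1–seq3: 9/28 sites differ → p ≈ 0.321429, d = −0.75 ln(1 − 0.428572) = 0.419713 ≈ 0.4197.
seq2–seq3: 13/28 sites differ → p ≈ 0.464286, d = −0.75 ln(1 − 0.619048) = 0.723811 ≈ 0.7238.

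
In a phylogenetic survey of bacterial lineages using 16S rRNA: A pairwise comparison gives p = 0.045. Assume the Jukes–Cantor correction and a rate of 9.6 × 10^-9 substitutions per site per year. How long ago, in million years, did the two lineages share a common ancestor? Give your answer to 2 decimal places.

2.42

d = −(3/4) ln(1 − 4p/3) = −0.75 ln(1 − 0.06) = −0.75 ln(0.94)
  = −0.75 × (-0.061875) = 0.046406 substitutions/site.
Under a molecular clock d = 2μt, so t = d/(2μ) = 0.046406 / (2 × 9.6 × 10^-9) = 2.42 million years.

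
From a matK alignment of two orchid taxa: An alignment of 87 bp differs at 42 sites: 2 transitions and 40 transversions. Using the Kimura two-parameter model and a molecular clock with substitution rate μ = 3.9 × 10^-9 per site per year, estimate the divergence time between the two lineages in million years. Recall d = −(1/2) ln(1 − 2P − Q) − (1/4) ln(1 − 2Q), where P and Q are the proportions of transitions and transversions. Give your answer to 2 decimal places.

125.94

P = 2/87 ≈ 0.022989 and Q = 40/87 ≈ 0.45977.
Under the Kimura two-parameter model, d = −½ ln(1 − 2P − Q) − ¼ ln(1 − 2Q).
1 − 2P − Q = 0.494252, giving −½ ln(0.494252) = 0.352355.
1 − 2Q = 0.08046, giving −¼ ln(0.08046) = 0.629999.
d = 0.352355 + 0.629999 = 0.982354.
Under a molecular clock d = 2μt, so t = d/(2μ) = 0.982354 / (2 × 3.9 × 10^-9) = 125.94 million years.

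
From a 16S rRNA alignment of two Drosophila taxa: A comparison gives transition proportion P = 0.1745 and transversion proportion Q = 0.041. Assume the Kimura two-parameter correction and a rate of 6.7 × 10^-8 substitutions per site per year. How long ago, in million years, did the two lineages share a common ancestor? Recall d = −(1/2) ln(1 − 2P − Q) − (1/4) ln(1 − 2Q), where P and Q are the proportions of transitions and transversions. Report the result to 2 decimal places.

2.00

Under the Kimura two-parameter model, d = −½ ln(1 − 2P − Q) − ¼ ln(1 − 2Q).
1 − 2P − Q = 0.61, giving −½ ln(0.61) = 0.247148.
1 − 2Q = 0.918, giving −¼ ln(0.918) = 0.021389.
d = 0.247148 + 0.021389 = 0.268537.
Under a molecular clock d = 2μt, so t = d/(2μ) = 0.268537 / (2 × 6.7 × 10^-8) = 2.00 million years.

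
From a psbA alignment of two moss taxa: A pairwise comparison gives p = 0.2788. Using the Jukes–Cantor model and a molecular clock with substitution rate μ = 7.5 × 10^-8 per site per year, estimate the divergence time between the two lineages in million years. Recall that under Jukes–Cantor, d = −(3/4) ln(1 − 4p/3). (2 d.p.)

2.32

d = −(3/4) ln(1 − 4p/3) = −0.75 ln(1 − 0.371733) = −0.75 ln(0.628267)
  = −0.75 × (-0.464790) = 0.348593 substitutions/site.
Under a molecular clock d = 2μt, so t = d/(2μ) = 0.348593 / (2 × 7.5 × 10^-8) = 2.32 million years.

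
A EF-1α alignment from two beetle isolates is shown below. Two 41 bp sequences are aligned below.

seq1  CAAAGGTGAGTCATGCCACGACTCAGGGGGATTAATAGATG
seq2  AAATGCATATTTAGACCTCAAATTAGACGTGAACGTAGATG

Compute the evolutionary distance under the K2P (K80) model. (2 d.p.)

Of 41 sites, 7 differences are transitions and 14 are transversions, so P = 7/41 ≈ 0.170732 and Q = 14/41 ≈ 0.341463.
Under the Kimura two-parameter model, d = −½ ln(1 − 2P − Q) − ¼ ln(1 − 2Q).
1 − 2P − Q = 0.317073, giving −½ ln(0.317073) = 0.574312.
1 − 2Q = 0.317074, giving −¼ ln(0.317074) = 0.287155.
d = 0.574312 + 0.287155 = 0.861467.

0.86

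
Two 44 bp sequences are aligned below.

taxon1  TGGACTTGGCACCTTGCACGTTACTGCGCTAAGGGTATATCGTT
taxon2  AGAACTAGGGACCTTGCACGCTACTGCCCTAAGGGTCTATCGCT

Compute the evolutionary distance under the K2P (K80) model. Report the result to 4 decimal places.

0.2083

Of 44 sites, 3 differences are transitions and 5 are transversions, so P = 3/44 ≈ 0.068182 and Q = 5/44 ≈ 0.113636.
Under the Kimura two-parameter model, d = −½ ln(1 − 2P − Q) − ¼ ln(1 − 2Q).
1 − 2P − Q = 0.75, giving −½ ln(0.75) = 0.143841.
1 − 2Q = 0.772728, giving −¼ ln(0.772728) = 0.064457.
d = 0.143841 + 0.064457 = 0.208298.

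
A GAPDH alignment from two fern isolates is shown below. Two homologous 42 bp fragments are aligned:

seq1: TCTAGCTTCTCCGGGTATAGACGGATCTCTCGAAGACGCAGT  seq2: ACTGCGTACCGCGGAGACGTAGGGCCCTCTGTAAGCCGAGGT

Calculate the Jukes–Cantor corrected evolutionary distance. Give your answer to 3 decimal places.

The sequences differ at 20 of 42 sites, so p = 20/42 ≈ 0.47619.
d = −(3/4) ln(1 − 4p/3) = −0.75 ln(1 − 0.63492) = −0.75 ln(0.36508)
  = −0.75 × (-1.007639) = 0.755729 substitutions/site.

0.756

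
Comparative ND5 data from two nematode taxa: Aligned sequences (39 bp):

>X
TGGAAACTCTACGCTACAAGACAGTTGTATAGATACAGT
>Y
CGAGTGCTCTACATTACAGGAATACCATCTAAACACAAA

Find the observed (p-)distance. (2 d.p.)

0.49

The sequences differ at 19 of 39 positions.
p = 19/39 = 0.487179… ≈ 0.49 (to 2 d.p.).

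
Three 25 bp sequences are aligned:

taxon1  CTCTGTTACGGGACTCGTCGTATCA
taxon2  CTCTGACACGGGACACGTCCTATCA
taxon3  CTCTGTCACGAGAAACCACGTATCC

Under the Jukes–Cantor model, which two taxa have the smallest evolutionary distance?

taxon1 and taxon2

taxon1–taxon2: 4/25 differ, p = 0.160, d = 0.180.
taxon1–taxon3: 7/25 differ, p = 0.280, d = 0.351.
taxon2–taxon3: 7/25 differ, p = 0.280, d = 0.351.
The smallest distance is between taxon1 and taxon2.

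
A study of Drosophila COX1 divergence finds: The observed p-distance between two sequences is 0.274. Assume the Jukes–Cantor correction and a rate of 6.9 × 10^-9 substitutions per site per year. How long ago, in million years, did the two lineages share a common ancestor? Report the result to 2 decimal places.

d = −(3/4) ln(1 − 4p/3) = −0.75 ln(1 − 0.365333) = −0.75 ln(0.634667)
  = −0.75 × (-0.454655) = 0.340991 substitutions/site.
Under a molecular clock d = 2μt, so t = d/(2μ) = 0.340991 / (2 × 6.9 × 10^-9) = 24.71 million years.

24.71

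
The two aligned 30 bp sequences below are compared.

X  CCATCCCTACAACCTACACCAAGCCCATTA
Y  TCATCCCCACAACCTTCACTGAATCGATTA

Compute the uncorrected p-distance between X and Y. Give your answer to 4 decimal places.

The sequences differ at 8 of 30 positions (sites 1, 8, 16, 20, 21, 23, 24, 26).
p = 8/30 = 0.266666… ≈ 0.2667 (to 4 d.p.).

0.2667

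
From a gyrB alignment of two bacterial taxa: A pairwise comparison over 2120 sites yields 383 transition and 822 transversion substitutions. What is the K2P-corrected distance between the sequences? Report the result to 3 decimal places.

P = 383/2120 ≈ 0.18066 and Q = 822/2120 ≈ 0.387736.
Under the Kimura two-parameter model, d = −½ ln(1 − 2P − Q) − ¼ ln(1 − 2Q).
1 − 2P − Q = 0.250944, giving −½ ln(0.250944) = 0.691263.
1 − 2Q = 0.224528, giving −¼ ln(0.224528) = 0.373439.
d = 0.691263 + 0.373439 = 1.064702.

1.065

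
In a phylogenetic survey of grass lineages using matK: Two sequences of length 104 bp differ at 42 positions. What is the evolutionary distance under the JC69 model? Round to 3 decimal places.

0.580

p = 42/104 ≈ 0.403846.
d = −(3/4) ln(1 − 4p/3) = −0.75 ln(1 − 0.538461) = −0.75 ln(0.461539)
  = −0.75 × (-0.773189) = 0.579892 substitutions/site.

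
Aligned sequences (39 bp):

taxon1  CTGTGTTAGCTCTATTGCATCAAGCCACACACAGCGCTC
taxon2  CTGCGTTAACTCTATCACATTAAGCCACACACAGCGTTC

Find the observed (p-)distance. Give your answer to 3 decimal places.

The sequences differ at 6 of 39 positions (sites 4, 9, 16, 17, 21, 37).
p = 6/39 = 0.153846… ≈ 0.154 (to 3 d.p.).

0.154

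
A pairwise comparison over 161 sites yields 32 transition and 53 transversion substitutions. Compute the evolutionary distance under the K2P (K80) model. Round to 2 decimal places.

0.92

P = 32/161 ≈ 0.198758 and Q = 53/161 ≈ 0.329193.
Under the Kimura two-parameter model, d = −½ ln(1 − 2P − Q) − ¼ ln(1 − 2Q).
1 − 2P − Q = 0.273291, giving −½ ln(0.273291) = 0.648609.
1 − 2Q = 0.341614, giving −¼ ln(0.341614) = 0.268518.
d = 0.648609 + 0.268518 = 0.917127.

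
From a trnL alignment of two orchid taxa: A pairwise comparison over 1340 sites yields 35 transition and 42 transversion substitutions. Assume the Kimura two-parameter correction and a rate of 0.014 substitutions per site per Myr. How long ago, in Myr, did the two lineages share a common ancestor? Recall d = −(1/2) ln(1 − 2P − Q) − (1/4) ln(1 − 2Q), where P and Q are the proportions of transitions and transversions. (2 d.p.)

P = 35/1340 ≈ 0.026119 and Q = 42/1340 ≈ 0.031343.
Under the Kimura two-parameter model, d = −½ ln(1 − 2P − Q) − ¼ ln(1 − 2Q).
1 − 2P − Q = 0.916419, giving −½ ln(0.916419) = 0.043641.
1 − 2Q = 0.937314, giving −¼ ln(0.937314) = 0.016184.
d = 0.043641 + 0.016184 = 0.059825.
Under a molecular clock d = 2μt, so t = d/(2μ) = 0.059825 / (2 × 0.014) = 2.14 Myr.

2.14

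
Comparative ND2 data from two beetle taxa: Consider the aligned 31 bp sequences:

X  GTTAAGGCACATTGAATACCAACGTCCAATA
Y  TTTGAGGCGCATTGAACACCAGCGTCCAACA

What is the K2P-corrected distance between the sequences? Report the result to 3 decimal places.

Of 31 sites, 5 differences are transitions and 1 are transversions, so P = 5/31 ≈ 0.16129 and Q = 1/31 ≈ 0.032258.
Under the Kimura two-parameter model, d = −½ ln(1 − 2P − Q) − ¼ ln(1 − 2Q).
1 − 2P − Q = 0.645162, giving −½ ln(0.645162) = 0.219127.
1 − 2Q = 0.935484, giving −¼ ln(0.935484) = 0.016673.
d = 0.219127 + 0.016673 = 0.235800.

0.236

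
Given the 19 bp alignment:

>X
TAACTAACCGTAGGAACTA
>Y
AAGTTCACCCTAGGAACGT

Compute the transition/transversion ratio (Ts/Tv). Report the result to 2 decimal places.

0.40

Transitions are A↔G and C↔T; transversions are all other mismatches.
Transitions: 2. Transversions: 5.
R = 2/5 = 0.40.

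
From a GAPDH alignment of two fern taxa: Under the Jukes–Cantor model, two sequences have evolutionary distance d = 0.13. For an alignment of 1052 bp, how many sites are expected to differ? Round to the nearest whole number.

Invert JC69: p = (3/4)(1 − e^(−4d/3)) = 0.75 × (1 − e^(-0.173333)) = 0.75 × (1 − 0.840858) = 0.119357.
Expected differing sites = pL ≈ 0.119357 × 1052 = 125.563564 ≈ 126.

126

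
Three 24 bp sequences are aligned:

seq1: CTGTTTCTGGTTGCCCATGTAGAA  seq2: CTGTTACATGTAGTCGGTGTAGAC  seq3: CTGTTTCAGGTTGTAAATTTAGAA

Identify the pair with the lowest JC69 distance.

seq1–seq2: 8/24 differ, p = 0.333, d = 0.441.
seq1–seq3: 5/24 differ, p = 0.208, d = 0.244.
seq2–seq3: 8/24 differ, p = 0.333, d = 0.441.
The smallest distance is between seq1 and seq3.

seq1 and seq3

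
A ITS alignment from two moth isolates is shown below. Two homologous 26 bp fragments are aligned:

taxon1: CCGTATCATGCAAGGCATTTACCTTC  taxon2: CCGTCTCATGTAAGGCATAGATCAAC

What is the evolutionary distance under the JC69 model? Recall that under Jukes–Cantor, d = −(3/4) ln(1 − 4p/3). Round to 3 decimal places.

0.334

The sequences differ at 7 of 26 sites (5, 11, 19, 20, 22, 24, 25), so p = 7/26 ≈ 0.269231.
d = −(3/4) ln(1 − 4p/3) = −0.75 ln(1 − 0.358975) = −0.75 ln(0.641025)
  = −0.75 × (-0.444687) = 0.333515 substitutions/site.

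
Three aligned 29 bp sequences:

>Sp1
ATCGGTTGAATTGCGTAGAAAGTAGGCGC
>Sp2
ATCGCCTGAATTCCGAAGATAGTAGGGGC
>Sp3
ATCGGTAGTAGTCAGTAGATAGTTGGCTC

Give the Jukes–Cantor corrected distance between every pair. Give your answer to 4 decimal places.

d(Sp1,Sp2) = 0.2421, d(Sp1,Sp3) = 0.3439, d(Sp2,Sp3) = 0.4618

Sp1–Sp2: 6/29 sites differ → p ≈ 0.206897, d = −0.75 ln(1 − 0.275863) = 0.242081 ≈ 0.2421.
Sp1–Sp3: 8/29 sites differ → p ≈ 0.275862, d = −0.75 ln(1 − 0.367816) = 0.343931 ≈ 0.3439.
Sp2–Sp3: 10/29 sites differ → p ≈ 0.344828, d = −0.75 ln(1 − 0.459771) = 0.461822 ≈ 0.4618.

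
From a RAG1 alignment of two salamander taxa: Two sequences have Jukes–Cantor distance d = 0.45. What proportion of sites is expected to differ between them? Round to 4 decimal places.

p = (3/4)(1 − e^(−4d/3)) = 0.75 × (1 − e^(-0.6)) = 0.75 × (1 − 0.548812) = 0.338391.

0.3384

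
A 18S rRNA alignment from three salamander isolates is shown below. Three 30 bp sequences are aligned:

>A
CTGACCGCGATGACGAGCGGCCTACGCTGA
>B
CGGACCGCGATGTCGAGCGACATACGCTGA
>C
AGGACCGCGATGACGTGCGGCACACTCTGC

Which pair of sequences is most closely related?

A–B: 4/30 differ, p = 0.133, d = 0.147.
A–C: 7/30 differ, p = 0.233, d = 0.280.
B–C: 7/30 differ, p = 0.233, d = 0.280.
The smallest distance is between A and B.

A and B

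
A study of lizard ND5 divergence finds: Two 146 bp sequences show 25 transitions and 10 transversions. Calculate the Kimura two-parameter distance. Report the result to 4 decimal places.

P = 25/146 ≈ 0.171233 and Q = 10/146 ≈ 0.068493.
Under the Kimura two-parameter model, d = −½ ln(1 − 2P − Q) − ¼ ln(1 − 2Q).
1 − 2P − Q = 0.589041, giving −½ ln(0.589041) = 0.264630.
1 − 2Q = 0.863014, giving −¼ ln(0.863014) = 0.036831.
d = 0.264630 + 0.036831 = 0.301461.

0.3015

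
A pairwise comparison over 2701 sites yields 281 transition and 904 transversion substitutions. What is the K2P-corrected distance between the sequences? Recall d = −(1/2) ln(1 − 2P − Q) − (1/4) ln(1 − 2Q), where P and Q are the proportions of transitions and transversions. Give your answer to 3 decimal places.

P = 281/2701 ≈ 0.104036 and Q = 904/2701 ≈ 0.334691.
Under the Kimura two-parameter model, d = −½ ln(1 − 2P − Q) − ¼ ln(1 − 2Q).
1 − 2P − Q = 0.457237, giving −½ ln(0.457237) = 0.391277.
1 − 2Q = 0.330618, giving −¼ ln(0.330618) = 0.276698.
d = 0.391277 + 0.276698 = 0.667975.

0.668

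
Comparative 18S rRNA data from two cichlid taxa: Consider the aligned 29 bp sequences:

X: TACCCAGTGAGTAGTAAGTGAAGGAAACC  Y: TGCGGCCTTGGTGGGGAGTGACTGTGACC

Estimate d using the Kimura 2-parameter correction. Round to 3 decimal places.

Of 29 sites, 5 differences are transitions and 9 are transversions, so P = 5/29 ≈ 0.172414 and Q = 9/29 ≈ 0.310345.
Under the Kimura two-parameter model, d = −½ ln(1 − 2P − Q) − ¼ ln(1 − 2Q).
1 − 2P − Q = 0.344827, giving −½ ln(0.344827) = 0.532356.
1 − 2Q = 0.37931, giving −¼ ln(0.37931) = 0.242350.
d = 0.532356 + 0.242350 = 0.774706.

0.775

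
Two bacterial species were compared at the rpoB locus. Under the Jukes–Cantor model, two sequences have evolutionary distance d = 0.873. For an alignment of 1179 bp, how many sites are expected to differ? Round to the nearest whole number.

608

Invert JC69: p = (3/4)(1 − e^(−4d/3)) = 0.75 × (1 − e^(-1.164)) = 0.75 × (1 − 0.312235) = 0.515824.
Expected differing sites = pL ≈ 0.515824 × 1179 = 608.156496 ≈ 608.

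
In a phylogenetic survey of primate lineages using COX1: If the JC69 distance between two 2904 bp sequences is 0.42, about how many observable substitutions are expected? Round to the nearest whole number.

934

Invert JC69: p = (3/4)(1 − e^(−4d/3)) = 0.75 × (1 − e^(-0.56)) = 0.75 × (1 − 0.571209) = 0.321593.
Expected differing sites = pL ≈ 0.321593 × 2904 = 933.906072 ≈ 934.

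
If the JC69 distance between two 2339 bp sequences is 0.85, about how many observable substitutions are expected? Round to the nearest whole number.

1189

Invert JC69: p = (3/4)(1 − e^(−4d/3)) = 0.75 × (1 − e^(-1.133333)) = 0.75 × (1 − 0.321958) = 0.508532.
Expected differing sites = pL ≈ 0.508532 × 2339 = 1189.456348 ≈ 1189.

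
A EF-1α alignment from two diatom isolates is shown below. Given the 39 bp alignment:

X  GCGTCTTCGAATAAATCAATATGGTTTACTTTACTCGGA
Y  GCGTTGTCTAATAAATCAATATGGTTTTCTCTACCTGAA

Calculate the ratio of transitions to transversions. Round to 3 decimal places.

Transitions are A↔G and C↔T; transversions are all other mismatches.
Transitions: 5. Transversions: 3.
R = 5/3 = 1.666666… ≈ 1.667 (to 3 d.p.).

1.667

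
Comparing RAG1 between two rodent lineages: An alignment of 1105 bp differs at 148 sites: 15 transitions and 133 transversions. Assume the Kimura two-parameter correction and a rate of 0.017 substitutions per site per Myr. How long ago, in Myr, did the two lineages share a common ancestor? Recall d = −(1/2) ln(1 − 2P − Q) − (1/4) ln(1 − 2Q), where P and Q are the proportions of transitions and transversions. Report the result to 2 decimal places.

P = 15/1105 ≈ 0.013575 and Q = 133/1105 ≈ 0.120362.
Under the Kimura two-parameter model, d = −½ ln(1 − 2P − Q) − ¼ ln(1 − 2Q).
1 − 2P − Q = 0.852488, giving −½ ln(0.852488) = 0.079798.
1 − 2Q = 0.759276, giving −¼ ln(0.759276) = 0.068847.
d = 0.079798 + 0.068847 = 0.148645.
Under a molecular clock d = 2μt, so t = d/(2μ) = 0.148645 / (2 × 0.017) = 4.37 Myr.

4.37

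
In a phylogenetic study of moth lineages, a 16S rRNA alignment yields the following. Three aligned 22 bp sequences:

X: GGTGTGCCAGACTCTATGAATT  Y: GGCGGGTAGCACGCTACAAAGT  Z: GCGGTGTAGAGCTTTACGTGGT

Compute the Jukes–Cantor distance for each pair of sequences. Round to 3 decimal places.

d(X,Y) = 0.699, d(X,Z) = 0.974, d(Y,Z) = 0.699

X–Y: 10/22 sites differ → p ≈ 0.454545, d = −0.75 ln(1 − 0.60606) = 0.698667 ≈ 0.699.
X–Z: 12/22 sites differ → p ≈ 0.545455, d = −0.75 ln(1 − 0.727273) = 0.974463 ≈ 0.974.
Y–Z: 10/22 sites differ → p ≈ 0.454545, d = −0.75 ln(1 − 0.60606) = 0.698667 ≈ 0.699.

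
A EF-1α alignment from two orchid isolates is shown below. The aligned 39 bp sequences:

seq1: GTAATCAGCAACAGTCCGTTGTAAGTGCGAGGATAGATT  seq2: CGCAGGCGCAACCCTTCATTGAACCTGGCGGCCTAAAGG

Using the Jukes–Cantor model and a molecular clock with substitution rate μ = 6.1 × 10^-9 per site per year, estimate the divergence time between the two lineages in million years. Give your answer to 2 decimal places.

The sequences differ at 21 of 39 sites, so p = 21/39 ≈ 0.538462.
d = −(3/4) ln(1 − 4p/3) = −0.75 ln(1 − 0.717949) = −0.75 ln(0.282051)
  = −0.75 × (-1.265667) = 0.949250 substitutions/site.
Under a molecular clock d = 2μt, so t = d/(2μ) = 0.949250 / (2 × 6.1 × 10^-9) = 77.81 million years.

77.81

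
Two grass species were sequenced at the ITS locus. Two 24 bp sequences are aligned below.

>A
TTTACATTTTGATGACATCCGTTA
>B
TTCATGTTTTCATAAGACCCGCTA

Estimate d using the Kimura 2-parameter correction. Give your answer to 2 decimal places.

0.48

Of 24 sites, 6 differences are transitions and 2 are transversions, so P = 6/24 = 0.25 and Q = 2/24 ≈ 0.083333.
Under the Kimura two-parameter model, d = −½ ln(1 − 2P − Q) − ¼ ln(1 − 2Q).
1 − 2P − Q = 0.416667, giving −½ ln(0.416667) = 0.437734.
1 − 2Q = 0.833334, giving −¼ ln(0.833334) = 0.045580.
d = 0.437734 + 0.045580 = 0.483314.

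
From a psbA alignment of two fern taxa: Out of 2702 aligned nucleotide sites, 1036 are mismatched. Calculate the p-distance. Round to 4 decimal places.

p = 1036/2702 = 0.383419… ≈ 0.3834 (to 4 d.p.).

0.3834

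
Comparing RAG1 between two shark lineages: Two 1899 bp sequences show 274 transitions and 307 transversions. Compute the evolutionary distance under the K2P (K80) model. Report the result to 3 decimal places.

P = 274/1899 ≈ 0.144286 and Q = 307/1899 ≈ 0.161664.
Under the Kimura two-parameter model, d = −½ ln(1 − 2P − Q) − ¼ ln(1 − 2Q).
1 − 2P − Q = 0.549764, giving −½ ln(0.549764) = 0.299133.
1 − 2Q = 0.676672, giving −¼ ln(0.676672) = 0.097642.
d = 0.299133 + 0.097642 = 0.396775.

0.397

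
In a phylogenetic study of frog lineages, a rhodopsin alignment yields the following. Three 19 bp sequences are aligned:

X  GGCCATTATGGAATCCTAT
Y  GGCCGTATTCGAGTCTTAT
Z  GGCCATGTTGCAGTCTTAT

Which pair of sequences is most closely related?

X–Y: 6/19 differ, p = 0.316, d = 0.410.
X–Z: 5/19 differ, p = 0.263, d = 0.324.
Y–Z: 4/19 differ, p = 0.211, d = 0.247.
The smallest distance is between Y and Z.

Y and Z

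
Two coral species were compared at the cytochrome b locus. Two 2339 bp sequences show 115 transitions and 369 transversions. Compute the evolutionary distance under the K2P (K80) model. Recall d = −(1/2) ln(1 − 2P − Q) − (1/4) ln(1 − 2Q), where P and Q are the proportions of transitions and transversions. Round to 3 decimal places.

0.243

P = 115/2339 ≈ 0.049166 and Q = 369/2339 ≈ 0.15776.
Under the Kimura two-parameter model, d = −½ ln(1 − 2P − Q) − ¼ ln(1 − 2Q).
1 − 2P − Q = 0.743908, giving −½ ln(0.743908) = 0.147919.
1 − 2Q = 0.68448, giving −¼ ln(0.68448) = 0.094774.
d = 0.147919 + 0.094774 = 0.242693.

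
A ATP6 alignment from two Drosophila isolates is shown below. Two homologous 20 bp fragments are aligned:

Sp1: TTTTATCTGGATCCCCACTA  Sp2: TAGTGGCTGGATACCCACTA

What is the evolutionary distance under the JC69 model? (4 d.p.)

0.3041

The sequences differ at 5 of 20 sites (2, 3, 5, 6, 13), so p = 5/20 = 0.25.
d = −(3/4) ln(1 − 4p/3) = −0.75 ln(1 − 0.333333) = −0.75 ln(0.666667)
  = −0.75 × (-0.405465) = 0.304099 substitutions/site.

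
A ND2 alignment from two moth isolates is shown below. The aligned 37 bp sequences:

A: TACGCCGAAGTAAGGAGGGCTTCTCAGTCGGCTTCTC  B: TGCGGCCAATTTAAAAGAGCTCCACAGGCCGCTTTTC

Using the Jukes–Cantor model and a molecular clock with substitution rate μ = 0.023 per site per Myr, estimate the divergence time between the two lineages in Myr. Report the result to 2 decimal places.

10.30

The sequences differ at 13 of 37 sites, so p = 13/37 ≈ 0.351351.
d = −(3/4) ln(1 − 4p/3) = −0.75 ln(1 − 0.468468) = −0.75 ln(0.531532)
  = −0.75 × (-0.631992) = 0.473994 substitutions/site.
Under a molecular clock d = 2μt, so t = d/(2μ) = 0.473994 / (2 × 0.023) = 10.30 Myr.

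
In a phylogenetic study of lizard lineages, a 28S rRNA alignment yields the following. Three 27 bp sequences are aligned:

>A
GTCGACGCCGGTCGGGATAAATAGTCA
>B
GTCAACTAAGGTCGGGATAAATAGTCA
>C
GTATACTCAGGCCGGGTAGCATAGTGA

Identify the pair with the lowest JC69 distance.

A and B

A–B: 4/27 differ, p = 0.148, d = 0.165.
A–C: 10/27 differ, p = 0.370, d = 0.511.
B–C: 9/27 differ, p = 0.333, d = 0.441.
The smallest distance is between A and B.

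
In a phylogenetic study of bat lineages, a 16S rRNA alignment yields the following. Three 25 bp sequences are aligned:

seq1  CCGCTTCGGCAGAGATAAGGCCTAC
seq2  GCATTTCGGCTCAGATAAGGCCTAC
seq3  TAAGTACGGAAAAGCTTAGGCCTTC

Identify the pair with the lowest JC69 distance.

seq1–seq2: 5/25 differ, p = 0.200, d = 0.233.
seq1–seq3: 10/25 differ, p = 0.400, d = 0.572.
seq2–seq3: 10/25 differ, p = 0.400, d = 0.572.
The smallest distance is between seq1 and seq2.

seq1 and seq2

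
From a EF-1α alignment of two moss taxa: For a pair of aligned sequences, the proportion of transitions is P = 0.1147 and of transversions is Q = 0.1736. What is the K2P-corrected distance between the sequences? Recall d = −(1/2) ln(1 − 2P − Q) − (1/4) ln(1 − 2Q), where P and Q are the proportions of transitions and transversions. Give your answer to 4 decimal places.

0.3645

Under the Kimura two-parameter model, d = −½ ln(1 − 2P − Q) − ¼ ln(1 − 2Q).
1 − 2P − Q = 0.597, giving −½ ln(0.597) = 0.257919.
1 − 2Q = 0.6528, giving −¼ ln(0.6528) = 0.106621.
d = 0.257919 + 0.106621 = 0.364540.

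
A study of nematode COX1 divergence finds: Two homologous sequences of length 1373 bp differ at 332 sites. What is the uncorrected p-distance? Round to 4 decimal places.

p = 332/1373 = 0.241806… ≈ 0.2418 (to 4 d.p.).

0.2418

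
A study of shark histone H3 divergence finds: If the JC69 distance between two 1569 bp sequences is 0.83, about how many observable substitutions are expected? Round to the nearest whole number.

788

Invert JC69: p = (3/4)(1 − e^(−4d/3)) = 0.75 × (1 − e^(-1.106667)) = 0.75 × (1 − 0.330659) = 0.502006.
Expected differing sites = pL ≈ 0.502006 × 1569 = 787.647414 ≈ 788.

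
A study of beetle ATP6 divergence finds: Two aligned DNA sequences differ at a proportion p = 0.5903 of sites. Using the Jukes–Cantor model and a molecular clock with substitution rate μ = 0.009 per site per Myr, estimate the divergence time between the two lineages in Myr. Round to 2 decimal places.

64.45

d = −(3/4) ln(1 − 4p/3) = −0.75 ln(1 − 0.787067) = −0.75 ln(0.212933)
  = −0.75 × (-1.546778) = 1.160084 substitutions/site.
Under a molecular clock d = 2μt, so t = d/(2μ) = 1.160084 / (2 × 0.009) = 64.45 Myr.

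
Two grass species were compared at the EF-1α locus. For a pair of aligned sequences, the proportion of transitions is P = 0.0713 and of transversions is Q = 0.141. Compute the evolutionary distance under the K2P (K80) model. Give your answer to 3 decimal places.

Under the Kimura two-parameter model, d = −½ ln(1 − 2P − Q) − ¼ ln(1 − 2Q).
1 − 2P − Q = 0.7164, giving −½ ln(0.7164) = 0.166758.
1 − 2Q = 0.718, giving −¼ ln(0.718) = 0.082821.
d = 0.166758 + 0.082821 = 0.249579.

0.250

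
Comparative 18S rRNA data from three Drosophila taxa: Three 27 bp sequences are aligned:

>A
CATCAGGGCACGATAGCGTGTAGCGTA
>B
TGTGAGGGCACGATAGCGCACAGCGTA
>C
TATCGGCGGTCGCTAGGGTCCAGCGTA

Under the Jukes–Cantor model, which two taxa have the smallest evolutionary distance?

A and B

A–B: 6/27 differ, p = 0.222, d = 0.264.
A–C: 9/27 differ, p = 0.333, d = 0.441.
B–C: 10/27 differ, p = 0.370, d = 0.511.
The smallest distance is between A and B.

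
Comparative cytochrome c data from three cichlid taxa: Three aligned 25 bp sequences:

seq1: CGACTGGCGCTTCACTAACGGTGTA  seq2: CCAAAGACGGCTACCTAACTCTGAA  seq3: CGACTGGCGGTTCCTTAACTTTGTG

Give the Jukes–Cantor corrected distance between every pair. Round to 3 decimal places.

seq1–seq2: 11/25 sites differ → p = 0.44, d = −0.75 ln(1 − 0.586667) = 0.662626 ≈ 0.663.
seq1–seq3: 6/25 sites differ → p = 0.24, d = −0.75 ln(1 − 0.32) = 0.289247 ≈ 0.289.
seq2–seq3: 10/25 sites differ → p = 0.4, d = −0.75 ln(1 − 0.533333) = 0.571605 ≈ 0.572.

d(seq1,seq2) = 0.663, d(seq1,seq3) = 0.289, d(seq2,seq3) = 0.572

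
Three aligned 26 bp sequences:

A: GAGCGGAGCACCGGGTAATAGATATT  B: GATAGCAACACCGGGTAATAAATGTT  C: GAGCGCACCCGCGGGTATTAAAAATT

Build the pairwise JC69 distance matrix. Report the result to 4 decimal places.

A–B: 6/26 sites differ → p ≈ 0.230769, d = −0.75 ln(1 − 0.307692) = 0.275793 ≈ 0.2758.
A–C: 7/26 sites differ → p ≈ 0.269231, d = −0.75 ln(1 − 0.358975) = 0.333515 ≈ 0.3335.
B–C: 8/26 sites differ → p ≈ 0.307692, d = −0.75 ln(1 − 0.410256) = 0.396050 ≈ 0.3961.

d(A,B) = 0.2758, d(A,C) = 0.3335, d(B,C) = 0.3961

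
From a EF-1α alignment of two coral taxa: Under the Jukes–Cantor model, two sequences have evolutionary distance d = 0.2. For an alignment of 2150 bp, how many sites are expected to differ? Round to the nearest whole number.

377

Invert JC69: p = (3/4)(1 − e^(−4d/3)) = 0.75 × (1 − e^(-0.266667)) = 0.75 × (1 − 0.765928) = 0.175554.
Expected differing sites = pL ≈ 0.175554 × 2150 = 377.4411 ≈ 377.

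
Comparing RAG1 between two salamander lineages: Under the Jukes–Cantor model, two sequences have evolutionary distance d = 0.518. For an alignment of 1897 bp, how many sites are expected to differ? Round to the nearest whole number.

710

Invert JC69: p = (3/4)(1 − e^(−4d/3)) = 0.75 × (1 − e^(-0.690667)) = 0.75 × (1 − 0.501242) = 0.374069.
Expected differing sites = pL ≈ 0.374069 × 1897 = 709.608893 ≈ 710.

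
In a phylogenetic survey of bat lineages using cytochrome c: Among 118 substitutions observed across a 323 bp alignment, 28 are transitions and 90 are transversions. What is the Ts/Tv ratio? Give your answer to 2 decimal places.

R = 28/90 = 0.311111… ≈ 0.31 (to 2 d.p.).

0.31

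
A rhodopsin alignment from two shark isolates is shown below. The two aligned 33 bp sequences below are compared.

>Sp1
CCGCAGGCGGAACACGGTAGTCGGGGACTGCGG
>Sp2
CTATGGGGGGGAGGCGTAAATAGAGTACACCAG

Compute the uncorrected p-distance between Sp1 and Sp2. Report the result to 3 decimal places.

0.515

The sequences differ at 17 of 33 positions.
p = 17/33 = 0.515151… ≈ 0.515 (to 3 d.p.).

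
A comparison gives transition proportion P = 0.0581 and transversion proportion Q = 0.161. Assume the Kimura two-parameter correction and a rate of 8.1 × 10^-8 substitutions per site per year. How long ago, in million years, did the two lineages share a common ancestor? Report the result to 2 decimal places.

1.60

Under the Kimura two-parameter model, d = −½ ln(1 − 2P − Q) − ¼ ln(1 − 2Q).
1 − 2P − Q = 0.7228, giving −½ ln(0.7228) = 0.162311.
1 − 2Q = 0.678, giving −¼ ln(0.678) = 0.097152.
d = 0.162311 + 0.097152 = 0.259463.
Under a molecular clock d = 2μt, so t = d/(2μ) = 0.259463 / (2 × 8.1 × 10^-8) = 1.60 million years.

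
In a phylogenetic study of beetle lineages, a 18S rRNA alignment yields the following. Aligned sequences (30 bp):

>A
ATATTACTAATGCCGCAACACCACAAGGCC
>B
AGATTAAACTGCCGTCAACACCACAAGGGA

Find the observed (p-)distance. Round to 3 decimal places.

The sequences differ at 11 of 30 positions.
p = 11/30 = 0.366666… ≈ 0.367 (to 3 d.p.).

0.367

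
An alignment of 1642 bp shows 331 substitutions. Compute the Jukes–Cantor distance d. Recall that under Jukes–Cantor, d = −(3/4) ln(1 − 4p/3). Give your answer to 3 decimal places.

p = 331/1642 ≈ 0.201583.
d = −(3/4) ln(1 − 4p/3) = −0.75 ln(1 − 0.268777) = −0.75 ln(0.731223)
  = −0.75 × (-0.313037) = 0.234778 substitutions/site.

0.235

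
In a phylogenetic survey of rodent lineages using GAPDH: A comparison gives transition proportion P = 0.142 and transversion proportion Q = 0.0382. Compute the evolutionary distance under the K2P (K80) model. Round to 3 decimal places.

Under the Kimura two-parameter model, d = −½ ln(1 − 2P − Q) − ¼ ln(1 − 2Q).
1 − 2P − Q = 0.6778, giving −½ ln(0.6778) = 0.194452.
1 − 2Q = 0.9236, giving −¼ ln(0.9236) = 0.019869.
d = 0.194452 + 0.019869 = 0.214321.

0.214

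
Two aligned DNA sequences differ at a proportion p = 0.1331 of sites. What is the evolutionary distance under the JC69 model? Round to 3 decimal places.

0.147

d = −(3/4) ln(1 − 4p/3) = −0.75 ln(1 − 0.177467) = −0.75 ln(0.822533)
  = −0.75 × (-0.195367) = 0.146525 substitutions/site.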